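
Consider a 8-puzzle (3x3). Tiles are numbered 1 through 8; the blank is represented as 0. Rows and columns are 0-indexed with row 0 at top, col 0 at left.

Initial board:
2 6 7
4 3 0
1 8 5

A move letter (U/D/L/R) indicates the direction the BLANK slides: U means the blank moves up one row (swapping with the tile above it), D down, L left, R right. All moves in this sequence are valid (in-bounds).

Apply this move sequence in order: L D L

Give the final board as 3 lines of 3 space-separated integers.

Answer: 2 6 7
4 8 3
0 1 5

Derivation:
After move 1 (L):
2 6 7
4 0 3
1 8 5

After move 2 (D):
2 6 7
4 8 3
1 0 5

After move 3 (L):
2 6 7
4 8 3
0 1 5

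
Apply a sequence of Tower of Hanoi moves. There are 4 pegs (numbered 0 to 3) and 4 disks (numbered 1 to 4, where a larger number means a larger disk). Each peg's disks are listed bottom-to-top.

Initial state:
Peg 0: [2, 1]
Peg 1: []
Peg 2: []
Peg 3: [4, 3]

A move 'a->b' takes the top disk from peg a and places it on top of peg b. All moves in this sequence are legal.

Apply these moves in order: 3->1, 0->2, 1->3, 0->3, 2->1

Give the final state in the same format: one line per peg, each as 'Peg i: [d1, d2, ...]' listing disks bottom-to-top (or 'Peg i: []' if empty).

Answer: Peg 0: []
Peg 1: [1]
Peg 2: []
Peg 3: [4, 3, 2]

Derivation:
After move 1 (3->1):
Peg 0: [2, 1]
Peg 1: [3]
Peg 2: []
Peg 3: [4]

After move 2 (0->2):
Peg 0: [2]
Peg 1: [3]
Peg 2: [1]
Peg 3: [4]

After move 3 (1->3):
Peg 0: [2]
Peg 1: []
Peg 2: [1]
Peg 3: [4, 3]

After move 4 (0->3):
Peg 0: []
Peg 1: []
Peg 2: [1]
Peg 3: [4, 3, 2]

After move 5 (2->1):
Peg 0: []
Peg 1: [1]
Peg 2: []
Peg 3: [4, 3, 2]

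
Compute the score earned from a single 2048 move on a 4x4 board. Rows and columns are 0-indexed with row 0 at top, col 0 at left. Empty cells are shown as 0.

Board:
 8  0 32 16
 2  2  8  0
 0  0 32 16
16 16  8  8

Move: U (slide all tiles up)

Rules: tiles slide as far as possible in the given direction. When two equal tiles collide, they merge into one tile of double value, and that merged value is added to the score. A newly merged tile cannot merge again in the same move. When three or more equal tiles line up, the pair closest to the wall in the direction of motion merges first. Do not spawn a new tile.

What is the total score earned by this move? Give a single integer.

Slide up:
col 0: [8, 2, 0, 16] -> [8, 2, 16, 0]  score +0 (running 0)
col 1: [0, 2, 0, 16] -> [2, 16, 0, 0]  score +0 (running 0)
col 2: [32, 8, 32, 8] -> [32, 8, 32, 8]  score +0 (running 0)
col 3: [16, 0, 16, 8] -> [32, 8, 0, 0]  score +32 (running 32)
Board after move:
 8  2 32 32
 2 16  8  8
16  0 32  0
 0  0  8  0

Answer: 32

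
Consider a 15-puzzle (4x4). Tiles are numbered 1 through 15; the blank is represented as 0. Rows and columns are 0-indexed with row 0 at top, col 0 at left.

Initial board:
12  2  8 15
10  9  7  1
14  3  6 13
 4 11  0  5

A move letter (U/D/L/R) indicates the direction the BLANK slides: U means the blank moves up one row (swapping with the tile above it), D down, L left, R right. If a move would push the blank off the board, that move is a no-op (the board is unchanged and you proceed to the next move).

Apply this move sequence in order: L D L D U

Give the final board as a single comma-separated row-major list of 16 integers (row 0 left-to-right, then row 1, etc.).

After move 1 (L):
12  2  8 15
10  9  7  1
14  3  6 13
 4  0 11  5

After move 2 (D):
12  2  8 15
10  9  7  1
14  3  6 13
 4  0 11  5

After move 3 (L):
12  2  8 15
10  9  7  1
14  3  6 13
 0  4 11  5

After move 4 (D):
12  2  8 15
10  9  7  1
14  3  6 13
 0  4 11  5

After move 5 (U):
12  2  8 15
10  9  7  1
 0  3  6 13
14  4 11  5

Answer: 12, 2, 8, 15, 10, 9, 7, 1, 0, 3, 6, 13, 14, 4, 11, 5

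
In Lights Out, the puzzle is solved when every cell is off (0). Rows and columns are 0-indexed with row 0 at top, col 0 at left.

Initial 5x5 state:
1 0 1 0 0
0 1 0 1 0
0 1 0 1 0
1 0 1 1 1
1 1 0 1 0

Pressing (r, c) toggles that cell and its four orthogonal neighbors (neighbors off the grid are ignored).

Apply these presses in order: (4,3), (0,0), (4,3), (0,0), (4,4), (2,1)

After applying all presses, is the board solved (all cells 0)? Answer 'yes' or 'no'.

After press 1 at (4,3):
1 0 1 0 0
0 1 0 1 0
0 1 0 1 0
1 0 1 0 1
1 1 1 0 1

After press 2 at (0,0):
0 1 1 0 0
1 1 0 1 0
0 1 0 1 0
1 0 1 0 1
1 1 1 0 1

After press 3 at (4,3):
0 1 1 0 0
1 1 0 1 0
0 1 0 1 0
1 0 1 1 1
1 1 0 1 0

After press 4 at (0,0):
1 0 1 0 0
0 1 0 1 0
0 1 0 1 0
1 0 1 1 1
1 1 0 1 0

After press 5 at (4,4):
1 0 1 0 0
0 1 0 1 0
0 1 0 1 0
1 0 1 1 0
1 1 0 0 1

After press 6 at (2,1):
1 0 1 0 0
0 0 0 1 0
1 0 1 1 0
1 1 1 1 0
1 1 0 0 1

Lights still on: 13

Answer: no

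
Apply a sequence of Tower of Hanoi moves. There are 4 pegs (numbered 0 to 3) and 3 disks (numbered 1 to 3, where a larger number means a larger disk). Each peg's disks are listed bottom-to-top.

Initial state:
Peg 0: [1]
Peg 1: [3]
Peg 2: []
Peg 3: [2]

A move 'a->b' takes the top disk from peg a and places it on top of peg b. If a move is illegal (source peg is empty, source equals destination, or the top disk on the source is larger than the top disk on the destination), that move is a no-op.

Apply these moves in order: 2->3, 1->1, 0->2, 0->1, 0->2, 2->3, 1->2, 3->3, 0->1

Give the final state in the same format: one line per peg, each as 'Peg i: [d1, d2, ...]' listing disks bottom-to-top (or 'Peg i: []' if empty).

After move 1 (2->3):
Peg 0: [1]
Peg 1: [3]
Peg 2: []
Peg 3: [2]

After move 2 (1->1):
Peg 0: [1]
Peg 1: [3]
Peg 2: []
Peg 3: [2]

After move 3 (0->2):
Peg 0: []
Peg 1: [3]
Peg 2: [1]
Peg 3: [2]

After move 4 (0->1):
Peg 0: []
Peg 1: [3]
Peg 2: [1]
Peg 3: [2]

After move 5 (0->2):
Peg 0: []
Peg 1: [3]
Peg 2: [1]
Peg 3: [2]

After move 6 (2->3):
Peg 0: []
Peg 1: [3]
Peg 2: []
Peg 3: [2, 1]

After move 7 (1->2):
Peg 0: []
Peg 1: []
Peg 2: [3]
Peg 3: [2, 1]

After move 8 (3->3):
Peg 0: []
Peg 1: []
Peg 2: [3]
Peg 3: [2, 1]

After move 9 (0->1):
Peg 0: []
Peg 1: []
Peg 2: [3]
Peg 3: [2, 1]

Answer: Peg 0: []
Peg 1: []
Peg 2: [3]
Peg 3: [2, 1]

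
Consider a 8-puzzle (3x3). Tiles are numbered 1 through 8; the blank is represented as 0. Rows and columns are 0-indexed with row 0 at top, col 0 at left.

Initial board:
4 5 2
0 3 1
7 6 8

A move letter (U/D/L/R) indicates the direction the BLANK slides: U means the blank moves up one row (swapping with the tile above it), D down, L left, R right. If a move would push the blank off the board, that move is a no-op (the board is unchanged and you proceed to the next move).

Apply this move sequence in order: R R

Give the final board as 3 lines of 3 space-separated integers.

Answer: 4 5 2
3 1 0
7 6 8

Derivation:
After move 1 (R):
4 5 2
3 0 1
7 6 8

After move 2 (R):
4 5 2
3 1 0
7 6 8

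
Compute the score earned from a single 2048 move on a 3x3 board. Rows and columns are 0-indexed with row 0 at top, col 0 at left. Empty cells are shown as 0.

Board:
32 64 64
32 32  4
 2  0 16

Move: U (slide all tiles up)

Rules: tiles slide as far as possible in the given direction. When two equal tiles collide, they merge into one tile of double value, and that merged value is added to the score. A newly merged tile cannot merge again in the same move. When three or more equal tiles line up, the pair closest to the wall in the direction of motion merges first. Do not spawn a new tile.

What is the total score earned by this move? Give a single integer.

Slide up:
col 0: [32, 32, 2] -> [64, 2, 0]  score +64 (running 64)
col 1: [64, 32, 0] -> [64, 32, 0]  score +0 (running 64)
col 2: [64, 4, 16] -> [64, 4, 16]  score +0 (running 64)
Board after move:
64 64 64
 2 32  4
 0  0 16

Answer: 64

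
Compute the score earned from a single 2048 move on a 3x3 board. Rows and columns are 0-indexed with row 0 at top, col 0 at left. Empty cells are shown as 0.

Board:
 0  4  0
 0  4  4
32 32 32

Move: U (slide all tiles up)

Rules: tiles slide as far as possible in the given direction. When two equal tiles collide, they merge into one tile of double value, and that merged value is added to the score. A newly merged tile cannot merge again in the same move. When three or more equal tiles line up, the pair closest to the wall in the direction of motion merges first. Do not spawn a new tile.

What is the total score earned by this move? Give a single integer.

Answer: 8

Derivation:
Slide up:
col 0: [0, 0, 32] -> [32, 0, 0]  score +0 (running 0)
col 1: [4, 4, 32] -> [8, 32, 0]  score +8 (running 8)
col 2: [0, 4, 32] -> [4, 32, 0]  score +0 (running 8)
Board after move:
32  8  4
 0 32 32
 0  0  0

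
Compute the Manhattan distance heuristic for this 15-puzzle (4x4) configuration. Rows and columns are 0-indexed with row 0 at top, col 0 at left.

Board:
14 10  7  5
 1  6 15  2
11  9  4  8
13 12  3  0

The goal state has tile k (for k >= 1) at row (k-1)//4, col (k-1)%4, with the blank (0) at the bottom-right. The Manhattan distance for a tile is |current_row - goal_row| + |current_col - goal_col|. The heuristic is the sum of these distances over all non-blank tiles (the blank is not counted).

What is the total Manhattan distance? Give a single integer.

Tile 14: (0,0)->(3,1) = 4
Tile 10: (0,1)->(2,1) = 2
Tile 7: (0,2)->(1,2) = 1
Tile 5: (0,3)->(1,0) = 4
Tile 1: (1,0)->(0,0) = 1
Tile 6: (1,1)->(1,1) = 0
Tile 15: (1,2)->(3,2) = 2
Tile 2: (1,3)->(0,1) = 3
Tile 11: (2,0)->(2,2) = 2
Tile 9: (2,1)->(2,0) = 1
Tile 4: (2,2)->(0,3) = 3
Tile 8: (2,3)->(1,3) = 1
Tile 13: (3,0)->(3,0) = 0
Tile 12: (3,1)->(2,3) = 3
Tile 3: (3,2)->(0,2) = 3
Sum: 4 + 2 + 1 + 4 + 1 + 0 + 2 + 3 + 2 + 1 + 3 + 1 + 0 + 3 + 3 = 30

Answer: 30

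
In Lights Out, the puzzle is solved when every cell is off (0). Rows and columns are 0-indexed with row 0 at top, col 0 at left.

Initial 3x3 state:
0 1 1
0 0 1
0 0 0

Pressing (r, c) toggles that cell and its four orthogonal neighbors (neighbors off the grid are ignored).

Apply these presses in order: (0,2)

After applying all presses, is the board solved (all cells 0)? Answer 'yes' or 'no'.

Answer: yes

Derivation:
After press 1 at (0,2):
0 0 0
0 0 0
0 0 0

Lights still on: 0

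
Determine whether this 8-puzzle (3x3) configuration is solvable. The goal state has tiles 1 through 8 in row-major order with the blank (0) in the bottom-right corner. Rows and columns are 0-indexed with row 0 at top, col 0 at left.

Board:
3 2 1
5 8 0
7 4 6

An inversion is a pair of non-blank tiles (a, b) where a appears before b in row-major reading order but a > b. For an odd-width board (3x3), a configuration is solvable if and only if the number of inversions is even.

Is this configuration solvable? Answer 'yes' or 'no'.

Inversions (pairs i<j in row-major order where tile[i] > tile[j] > 0): 9
9 is odd, so the puzzle is not solvable.

Answer: no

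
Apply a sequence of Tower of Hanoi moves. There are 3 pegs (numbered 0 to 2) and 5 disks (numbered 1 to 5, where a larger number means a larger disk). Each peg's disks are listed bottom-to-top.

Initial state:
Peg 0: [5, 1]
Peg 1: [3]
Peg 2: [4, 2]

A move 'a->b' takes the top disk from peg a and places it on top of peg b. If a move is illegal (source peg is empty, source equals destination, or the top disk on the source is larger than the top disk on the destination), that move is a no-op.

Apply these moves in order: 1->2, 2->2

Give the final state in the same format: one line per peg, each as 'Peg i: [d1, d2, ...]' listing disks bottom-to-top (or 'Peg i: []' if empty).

Answer: Peg 0: [5, 1]
Peg 1: [3]
Peg 2: [4, 2]

Derivation:
After move 1 (1->2):
Peg 0: [5, 1]
Peg 1: [3]
Peg 2: [4, 2]

After move 2 (2->2):
Peg 0: [5, 1]
Peg 1: [3]
Peg 2: [4, 2]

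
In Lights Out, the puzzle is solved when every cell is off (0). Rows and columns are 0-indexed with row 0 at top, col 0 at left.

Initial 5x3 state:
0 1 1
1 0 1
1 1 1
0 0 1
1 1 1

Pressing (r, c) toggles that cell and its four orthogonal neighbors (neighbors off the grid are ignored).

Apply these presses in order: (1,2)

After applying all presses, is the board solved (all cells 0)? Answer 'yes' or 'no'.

Answer: no

Derivation:
After press 1 at (1,2):
0 1 0
1 1 0
1 1 0
0 0 1
1 1 1

Lights still on: 9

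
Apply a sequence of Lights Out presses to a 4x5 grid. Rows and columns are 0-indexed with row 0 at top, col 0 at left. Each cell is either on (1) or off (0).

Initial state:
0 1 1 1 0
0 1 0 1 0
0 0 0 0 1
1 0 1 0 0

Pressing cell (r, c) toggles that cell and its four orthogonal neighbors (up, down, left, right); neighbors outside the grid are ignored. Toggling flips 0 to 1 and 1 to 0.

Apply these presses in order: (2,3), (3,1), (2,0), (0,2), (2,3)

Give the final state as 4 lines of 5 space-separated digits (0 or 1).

After press 1 at (2,3):
0 1 1 1 0
0 1 0 0 0
0 0 1 1 0
1 0 1 1 0

After press 2 at (3,1):
0 1 1 1 0
0 1 0 0 0
0 1 1 1 0
0 1 0 1 0

After press 3 at (2,0):
0 1 1 1 0
1 1 0 0 0
1 0 1 1 0
1 1 0 1 0

After press 4 at (0,2):
0 0 0 0 0
1 1 1 0 0
1 0 1 1 0
1 1 0 1 0

After press 5 at (2,3):
0 0 0 0 0
1 1 1 1 0
1 0 0 0 1
1 1 0 0 0

Answer: 0 0 0 0 0
1 1 1 1 0
1 0 0 0 1
1 1 0 0 0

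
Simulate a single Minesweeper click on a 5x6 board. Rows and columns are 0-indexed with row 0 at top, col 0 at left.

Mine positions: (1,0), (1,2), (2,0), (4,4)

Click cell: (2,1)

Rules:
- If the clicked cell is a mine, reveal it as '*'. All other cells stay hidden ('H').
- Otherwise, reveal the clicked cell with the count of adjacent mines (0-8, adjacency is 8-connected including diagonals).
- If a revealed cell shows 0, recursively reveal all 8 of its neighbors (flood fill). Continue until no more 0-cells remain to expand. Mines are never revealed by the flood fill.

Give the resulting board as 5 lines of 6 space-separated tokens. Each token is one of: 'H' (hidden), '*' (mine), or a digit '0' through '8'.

H H H H H H
H H H H H H
H 3 H H H H
H H H H H H
H H H H H H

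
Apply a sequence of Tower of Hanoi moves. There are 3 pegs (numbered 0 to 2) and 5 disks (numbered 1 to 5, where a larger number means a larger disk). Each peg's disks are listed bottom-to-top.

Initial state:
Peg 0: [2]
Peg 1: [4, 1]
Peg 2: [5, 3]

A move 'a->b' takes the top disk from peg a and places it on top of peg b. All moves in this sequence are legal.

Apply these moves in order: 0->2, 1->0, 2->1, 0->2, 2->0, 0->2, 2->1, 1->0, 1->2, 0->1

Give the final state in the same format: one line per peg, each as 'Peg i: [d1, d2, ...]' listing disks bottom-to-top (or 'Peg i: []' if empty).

Answer: Peg 0: []
Peg 1: [4, 1]
Peg 2: [5, 3, 2]

Derivation:
After move 1 (0->2):
Peg 0: []
Peg 1: [4, 1]
Peg 2: [5, 3, 2]

After move 2 (1->0):
Peg 0: [1]
Peg 1: [4]
Peg 2: [5, 3, 2]

After move 3 (2->1):
Peg 0: [1]
Peg 1: [4, 2]
Peg 2: [5, 3]

After move 4 (0->2):
Peg 0: []
Peg 1: [4, 2]
Peg 2: [5, 3, 1]

After move 5 (2->0):
Peg 0: [1]
Peg 1: [4, 2]
Peg 2: [5, 3]

After move 6 (0->2):
Peg 0: []
Peg 1: [4, 2]
Peg 2: [5, 3, 1]

After move 7 (2->1):
Peg 0: []
Peg 1: [4, 2, 1]
Peg 2: [5, 3]

After move 8 (1->0):
Peg 0: [1]
Peg 1: [4, 2]
Peg 2: [5, 3]

After move 9 (1->2):
Peg 0: [1]
Peg 1: [4]
Peg 2: [5, 3, 2]

After move 10 (0->1):
Peg 0: []
Peg 1: [4, 1]
Peg 2: [5, 3, 2]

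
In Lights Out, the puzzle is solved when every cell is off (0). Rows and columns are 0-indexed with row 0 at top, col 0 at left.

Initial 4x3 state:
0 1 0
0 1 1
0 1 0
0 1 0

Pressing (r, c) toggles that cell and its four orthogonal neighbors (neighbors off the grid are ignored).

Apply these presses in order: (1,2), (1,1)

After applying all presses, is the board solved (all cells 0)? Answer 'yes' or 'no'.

After press 1 at (1,2):
0 1 1
0 0 0
0 1 1
0 1 0

After press 2 at (1,1):
0 0 1
1 1 1
0 0 1
0 1 0

Lights still on: 6

Answer: no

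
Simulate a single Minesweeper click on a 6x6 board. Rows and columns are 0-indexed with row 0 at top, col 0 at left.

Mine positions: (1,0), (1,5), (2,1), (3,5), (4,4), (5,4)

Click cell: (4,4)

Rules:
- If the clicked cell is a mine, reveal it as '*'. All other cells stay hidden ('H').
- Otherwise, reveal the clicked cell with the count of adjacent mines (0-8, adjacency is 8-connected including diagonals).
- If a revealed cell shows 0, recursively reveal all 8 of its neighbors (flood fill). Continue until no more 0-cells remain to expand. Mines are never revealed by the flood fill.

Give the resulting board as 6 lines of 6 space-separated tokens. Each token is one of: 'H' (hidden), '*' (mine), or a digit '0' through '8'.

H H H H H H
H H H H H H
H H H H H H
H H H H H H
H H H H * H
H H H H H H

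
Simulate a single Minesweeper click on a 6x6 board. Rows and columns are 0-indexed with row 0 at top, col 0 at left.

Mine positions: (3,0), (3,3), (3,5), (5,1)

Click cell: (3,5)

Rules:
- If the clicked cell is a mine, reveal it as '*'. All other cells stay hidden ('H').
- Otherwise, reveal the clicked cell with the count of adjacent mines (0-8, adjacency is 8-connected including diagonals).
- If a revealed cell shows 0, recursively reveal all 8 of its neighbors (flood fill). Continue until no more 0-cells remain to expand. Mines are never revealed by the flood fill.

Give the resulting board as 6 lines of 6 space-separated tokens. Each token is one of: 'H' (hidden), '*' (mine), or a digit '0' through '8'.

H H H H H H
H H H H H H
H H H H H H
H H H H H *
H H H H H H
H H H H H H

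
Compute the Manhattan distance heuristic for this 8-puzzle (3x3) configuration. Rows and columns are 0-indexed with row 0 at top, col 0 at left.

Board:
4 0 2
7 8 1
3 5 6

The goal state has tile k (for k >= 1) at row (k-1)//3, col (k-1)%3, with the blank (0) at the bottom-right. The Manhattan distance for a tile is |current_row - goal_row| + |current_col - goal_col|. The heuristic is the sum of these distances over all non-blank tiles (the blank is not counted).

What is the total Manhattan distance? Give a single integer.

Tile 4: at (0,0), goal (1,0), distance |0-1|+|0-0| = 1
Tile 2: at (0,2), goal (0,1), distance |0-0|+|2-1| = 1
Tile 7: at (1,0), goal (2,0), distance |1-2|+|0-0| = 1
Tile 8: at (1,1), goal (2,1), distance |1-2|+|1-1| = 1
Tile 1: at (1,2), goal (0,0), distance |1-0|+|2-0| = 3
Tile 3: at (2,0), goal (0,2), distance |2-0|+|0-2| = 4
Tile 5: at (2,1), goal (1,1), distance |2-1|+|1-1| = 1
Tile 6: at (2,2), goal (1,2), distance |2-1|+|2-2| = 1
Sum: 1 + 1 + 1 + 1 + 3 + 4 + 1 + 1 = 13

Answer: 13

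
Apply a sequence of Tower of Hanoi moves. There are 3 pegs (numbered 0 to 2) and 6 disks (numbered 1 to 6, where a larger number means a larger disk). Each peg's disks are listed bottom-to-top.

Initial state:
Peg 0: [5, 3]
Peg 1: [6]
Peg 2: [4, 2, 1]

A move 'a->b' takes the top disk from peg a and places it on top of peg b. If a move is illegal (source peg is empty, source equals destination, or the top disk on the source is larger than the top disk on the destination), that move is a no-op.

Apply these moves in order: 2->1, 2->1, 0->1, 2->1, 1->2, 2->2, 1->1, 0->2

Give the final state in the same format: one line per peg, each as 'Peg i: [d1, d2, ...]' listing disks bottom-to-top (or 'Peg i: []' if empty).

Answer: Peg 0: [5, 3]
Peg 1: [6]
Peg 2: [4, 2, 1]

Derivation:
After move 1 (2->1):
Peg 0: [5, 3]
Peg 1: [6, 1]
Peg 2: [4, 2]

After move 2 (2->1):
Peg 0: [5, 3]
Peg 1: [6, 1]
Peg 2: [4, 2]

After move 3 (0->1):
Peg 0: [5, 3]
Peg 1: [6, 1]
Peg 2: [4, 2]

After move 4 (2->1):
Peg 0: [5, 3]
Peg 1: [6, 1]
Peg 2: [4, 2]

After move 5 (1->2):
Peg 0: [5, 3]
Peg 1: [6]
Peg 2: [4, 2, 1]

After move 6 (2->2):
Peg 0: [5, 3]
Peg 1: [6]
Peg 2: [4, 2, 1]

After move 7 (1->1):
Peg 0: [5, 3]
Peg 1: [6]
Peg 2: [4, 2, 1]

After move 8 (0->2):
Peg 0: [5, 3]
Peg 1: [6]
Peg 2: [4, 2, 1]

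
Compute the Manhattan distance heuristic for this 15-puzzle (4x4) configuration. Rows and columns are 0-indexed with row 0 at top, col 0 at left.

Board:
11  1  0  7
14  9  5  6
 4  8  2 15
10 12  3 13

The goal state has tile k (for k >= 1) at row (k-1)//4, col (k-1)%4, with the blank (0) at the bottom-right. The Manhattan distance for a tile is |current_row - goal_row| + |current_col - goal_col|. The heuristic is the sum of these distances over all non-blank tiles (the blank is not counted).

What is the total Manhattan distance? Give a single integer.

Tile 11: at (0,0), goal (2,2), distance |0-2|+|0-2| = 4
Tile 1: at (0,1), goal (0,0), distance |0-0|+|1-0| = 1
Tile 7: at (0,3), goal (1,2), distance |0-1|+|3-2| = 2
Tile 14: at (1,0), goal (3,1), distance |1-3|+|0-1| = 3
Tile 9: at (1,1), goal (2,0), distance |1-2|+|1-0| = 2
Tile 5: at (1,2), goal (1,0), distance |1-1|+|2-0| = 2
Tile 6: at (1,3), goal (1,1), distance |1-1|+|3-1| = 2
Tile 4: at (2,0), goal (0,3), distance |2-0|+|0-3| = 5
Tile 8: at (2,1), goal (1,3), distance |2-1|+|1-3| = 3
Tile 2: at (2,2), goal (0,1), distance |2-0|+|2-1| = 3
Tile 15: at (2,3), goal (3,2), distance |2-3|+|3-2| = 2
Tile 10: at (3,0), goal (2,1), distance |3-2|+|0-1| = 2
Tile 12: at (3,1), goal (2,3), distance |3-2|+|1-3| = 3
Tile 3: at (3,2), goal (0,2), distance |3-0|+|2-2| = 3
Tile 13: at (3,3), goal (3,0), distance |3-3|+|3-0| = 3
Sum: 4 + 1 + 2 + 3 + 2 + 2 + 2 + 5 + 3 + 3 + 2 + 2 + 3 + 3 + 3 = 40

Answer: 40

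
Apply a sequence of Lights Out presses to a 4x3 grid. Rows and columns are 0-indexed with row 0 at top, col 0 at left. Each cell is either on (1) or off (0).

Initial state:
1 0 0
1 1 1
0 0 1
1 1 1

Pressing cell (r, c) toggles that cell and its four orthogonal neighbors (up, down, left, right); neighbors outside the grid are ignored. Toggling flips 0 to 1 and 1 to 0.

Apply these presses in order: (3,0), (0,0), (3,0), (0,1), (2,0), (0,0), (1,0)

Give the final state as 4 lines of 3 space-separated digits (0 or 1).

After press 1 at (3,0):
1 0 0
1 1 1
1 0 1
0 0 1

After press 2 at (0,0):
0 1 0
0 1 1
1 0 1
0 0 1

After press 3 at (3,0):
0 1 0
0 1 1
0 0 1
1 1 1

After press 4 at (0,1):
1 0 1
0 0 1
0 0 1
1 1 1

After press 5 at (2,0):
1 0 1
1 0 1
1 1 1
0 1 1

After press 6 at (0,0):
0 1 1
0 0 1
1 1 1
0 1 1

After press 7 at (1,0):
1 1 1
1 1 1
0 1 1
0 1 1

Answer: 1 1 1
1 1 1
0 1 1
0 1 1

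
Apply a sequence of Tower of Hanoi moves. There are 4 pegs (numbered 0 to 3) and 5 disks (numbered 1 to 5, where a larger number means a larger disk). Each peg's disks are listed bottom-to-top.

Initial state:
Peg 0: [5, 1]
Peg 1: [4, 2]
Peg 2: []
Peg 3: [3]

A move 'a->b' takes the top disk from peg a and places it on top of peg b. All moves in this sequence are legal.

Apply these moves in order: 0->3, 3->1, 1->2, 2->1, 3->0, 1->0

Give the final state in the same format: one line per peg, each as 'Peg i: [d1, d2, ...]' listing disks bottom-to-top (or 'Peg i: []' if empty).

After move 1 (0->3):
Peg 0: [5]
Peg 1: [4, 2]
Peg 2: []
Peg 3: [3, 1]

After move 2 (3->1):
Peg 0: [5]
Peg 1: [4, 2, 1]
Peg 2: []
Peg 3: [3]

After move 3 (1->2):
Peg 0: [5]
Peg 1: [4, 2]
Peg 2: [1]
Peg 3: [3]

After move 4 (2->1):
Peg 0: [5]
Peg 1: [4, 2, 1]
Peg 2: []
Peg 3: [3]

After move 5 (3->0):
Peg 0: [5, 3]
Peg 1: [4, 2, 1]
Peg 2: []
Peg 3: []

After move 6 (1->0):
Peg 0: [5, 3, 1]
Peg 1: [4, 2]
Peg 2: []
Peg 3: []

Answer: Peg 0: [5, 3, 1]
Peg 1: [4, 2]
Peg 2: []
Peg 3: []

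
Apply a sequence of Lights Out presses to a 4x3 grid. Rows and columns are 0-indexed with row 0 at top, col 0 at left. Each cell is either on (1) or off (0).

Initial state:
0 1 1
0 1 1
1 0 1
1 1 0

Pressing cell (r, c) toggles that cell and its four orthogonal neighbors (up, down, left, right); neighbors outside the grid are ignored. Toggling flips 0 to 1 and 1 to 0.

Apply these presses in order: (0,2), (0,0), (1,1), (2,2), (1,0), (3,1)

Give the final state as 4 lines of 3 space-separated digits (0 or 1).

After press 1 at (0,2):
0 0 0
0 1 0
1 0 1
1 1 0

After press 2 at (0,0):
1 1 0
1 1 0
1 0 1
1 1 0

After press 3 at (1,1):
1 0 0
0 0 1
1 1 1
1 1 0

After press 4 at (2,2):
1 0 0
0 0 0
1 0 0
1 1 1

After press 5 at (1,0):
0 0 0
1 1 0
0 0 0
1 1 1

After press 6 at (3,1):
0 0 0
1 1 0
0 1 0
0 0 0

Answer: 0 0 0
1 1 0
0 1 0
0 0 0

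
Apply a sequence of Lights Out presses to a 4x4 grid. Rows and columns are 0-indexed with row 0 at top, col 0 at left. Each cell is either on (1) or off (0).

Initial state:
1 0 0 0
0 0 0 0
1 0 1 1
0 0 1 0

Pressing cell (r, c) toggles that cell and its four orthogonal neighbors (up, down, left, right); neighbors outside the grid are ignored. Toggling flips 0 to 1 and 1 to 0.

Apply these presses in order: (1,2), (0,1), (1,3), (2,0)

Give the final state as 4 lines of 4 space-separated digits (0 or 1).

After press 1 at (1,2):
1 0 1 0
0 1 1 1
1 0 0 1
0 0 1 0

After press 2 at (0,1):
0 1 0 0
0 0 1 1
1 0 0 1
0 0 1 0

After press 3 at (1,3):
0 1 0 1
0 0 0 0
1 0 0 0
0 0 1 0

After press 4 at (2,0):
0 1 0 1
1 0 0 0
0 1 0 0
1 0 1 0

Answer: 0 1 0 1
1 0 0 0
0 1 0 0
1 0 1 0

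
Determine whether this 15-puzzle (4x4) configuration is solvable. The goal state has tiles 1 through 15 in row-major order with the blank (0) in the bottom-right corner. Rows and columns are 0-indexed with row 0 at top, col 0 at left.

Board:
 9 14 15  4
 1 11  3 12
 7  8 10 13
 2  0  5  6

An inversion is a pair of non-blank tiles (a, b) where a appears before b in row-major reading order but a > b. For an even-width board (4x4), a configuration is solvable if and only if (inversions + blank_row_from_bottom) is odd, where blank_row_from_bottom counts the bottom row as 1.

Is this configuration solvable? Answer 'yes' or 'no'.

Answer: no

Derivation:
Inversions: 61
Blank is in row 3 (0-indexed from top), which is row 1 counting from the bottom (bottom = 1).
61 + 1 = 62, which is even, so the puzzle is not solvable.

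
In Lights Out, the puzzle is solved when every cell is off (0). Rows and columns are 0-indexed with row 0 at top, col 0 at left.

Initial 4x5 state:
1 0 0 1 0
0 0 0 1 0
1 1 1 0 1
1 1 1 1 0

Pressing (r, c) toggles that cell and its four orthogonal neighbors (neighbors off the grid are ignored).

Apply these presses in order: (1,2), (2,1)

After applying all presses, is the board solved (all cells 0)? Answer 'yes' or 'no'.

After press 1 at (1,2):
1 0 1 1 0
0 1 1 0 0
1 1 0 0 1
1 1 1 1 0

After press 2 at (2,1):
1 0 1 1 0
0 0 1 0 0
0 0 1 0 1
1 0 1 1 0

Lights still on: 9

Answer: no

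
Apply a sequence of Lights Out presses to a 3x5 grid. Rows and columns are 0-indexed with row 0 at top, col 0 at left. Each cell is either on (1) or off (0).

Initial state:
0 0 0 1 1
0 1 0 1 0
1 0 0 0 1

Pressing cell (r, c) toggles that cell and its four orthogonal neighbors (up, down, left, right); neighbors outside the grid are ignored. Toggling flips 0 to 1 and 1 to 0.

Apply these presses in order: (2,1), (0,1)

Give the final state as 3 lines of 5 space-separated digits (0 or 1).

Answer: 1 1 1 1 1
0 1 0 1 0
0 1 1 0 1

Derivation:
After press 1 at (2,1):
0 0 0 1 1
0 0 0 1 0
0 1 1 0 1

After press 2 at (0,1):
1 1 1 1 1
0 1 0 1 0
0 1 1 0 1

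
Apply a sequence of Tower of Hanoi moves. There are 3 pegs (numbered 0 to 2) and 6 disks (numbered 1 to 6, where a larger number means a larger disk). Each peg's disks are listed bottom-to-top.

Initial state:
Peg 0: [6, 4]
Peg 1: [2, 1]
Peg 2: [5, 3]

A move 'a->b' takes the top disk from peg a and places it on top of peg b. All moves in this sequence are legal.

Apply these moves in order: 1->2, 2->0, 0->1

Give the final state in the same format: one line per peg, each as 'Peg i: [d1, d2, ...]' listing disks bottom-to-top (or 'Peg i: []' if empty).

Answer: Peg 0: [6, 4]
Peg 1: [2, 1]
Peg 2: [5, 3]

Derivation:
After move 1 (1->2):
Peg 0: [6, 4]
Peg 1: [2]
Peg 2: [5, 3, 1]

After move 2 (2->0):
Peg 0: [6, 4, 1]
Peg 1: [2]
Peg 2: [5, 3]

After move 3 (0->1):
Peg 0: [6, 4]
Peg 1: [2, 1]
Peg 2: [5, 3]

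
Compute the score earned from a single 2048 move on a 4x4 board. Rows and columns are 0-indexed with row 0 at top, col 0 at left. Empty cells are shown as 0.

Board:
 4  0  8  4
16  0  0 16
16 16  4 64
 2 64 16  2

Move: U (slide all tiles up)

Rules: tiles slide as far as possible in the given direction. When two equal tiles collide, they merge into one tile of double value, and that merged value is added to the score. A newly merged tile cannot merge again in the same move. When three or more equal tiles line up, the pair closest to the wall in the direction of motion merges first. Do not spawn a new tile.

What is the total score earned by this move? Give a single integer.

Answer: 32

Derivation:
Slide up:
col 0: [4, 16, 16, 2] -> [4, 32, 2, 0]  score +32 (running 32)
col 1: [0, 0, 16, 64] -> [16, 64, 0, 0]  score +0 (running 32)
col 2: [8, 0, 4, 16] -> [8, 4, 16, 0]  score +0 (running 32)
col 3: [4, 16, 64, 2] -> [4, 16, 64, 2]  score +0 (running 32)
Board after move:
 4 16  8  4
32 64  4 16
 2  0 16 64
 0  0  0  2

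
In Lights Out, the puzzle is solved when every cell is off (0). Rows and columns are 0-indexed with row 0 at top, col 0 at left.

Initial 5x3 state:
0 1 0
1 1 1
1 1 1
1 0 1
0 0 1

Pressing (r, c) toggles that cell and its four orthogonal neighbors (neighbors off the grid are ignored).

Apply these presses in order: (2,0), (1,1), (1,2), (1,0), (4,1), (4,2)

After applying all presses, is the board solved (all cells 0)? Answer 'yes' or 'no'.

Answer: no

Derivation:
After press 1 at (2,0):
0 1 0
0 1 1
0 0 1
0 0 1
0 0 1

After press 2 at (1,1):
0 0 0
1 0 0
0 1 1
0 0 1
0 0 1

After press 3 at (1,2):
0 0 1
1 1 1
0 1 0
0 0 1
0 0 1

After press 4 at (1,0):
1 0 1
0 0 1
1 1 0
0 0 1
0 0 1

After press 5 at (4,1):
1 0 1
0 0 1
1 1 0
0 1 1
1 1 0

After press 6 at (4,2):
1 0 1
0 0 1
1 1 0
0 1 0
1 0 1

Lights still on: 8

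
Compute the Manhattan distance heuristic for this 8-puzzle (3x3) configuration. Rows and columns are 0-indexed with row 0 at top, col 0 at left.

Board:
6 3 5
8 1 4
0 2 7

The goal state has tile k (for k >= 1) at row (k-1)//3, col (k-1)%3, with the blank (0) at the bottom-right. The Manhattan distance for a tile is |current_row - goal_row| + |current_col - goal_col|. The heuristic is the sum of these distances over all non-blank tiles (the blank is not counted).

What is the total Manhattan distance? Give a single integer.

Answer: 16

Derivation:
Tile 6: at (0,0), goal (1,2), distance |0-1|+|0-2| = 3
Tile 3: at (0,1), goal (0,2), distance |0-0|+|1-2| = 1
Tile 5: at (0,2), goal (1,1), distance |0-1|+|2-1| = 2
Tile 8: at (1,0), goal (2,1), distance |1-2|+|0-1| = 2
Tile 1: at (1,1), goal (0,0), distance |1-0|+|1-0| = 2
Tile 4: at (1,2), goal (1,0), distance |1-1|+|2-0| = 2
Tile 2: at (2,1), goal (0,1), distance |2-0|+|1-1| = 2
Tile 7: at (2,2), goal (2,0), distance |2-2|+|2-0| = 2
Sum: 3 + 1 + 2 + 2 + 2 + 2 + 2 + 2 = 16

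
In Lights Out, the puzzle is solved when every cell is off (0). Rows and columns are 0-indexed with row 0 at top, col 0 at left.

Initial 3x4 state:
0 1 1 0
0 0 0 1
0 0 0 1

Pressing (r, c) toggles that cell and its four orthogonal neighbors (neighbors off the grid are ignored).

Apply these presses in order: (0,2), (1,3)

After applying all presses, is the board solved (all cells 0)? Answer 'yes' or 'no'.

Answer: yes

Derivation:
After press 1 at (0,2):
0 0 0 1
0 0 1 1
0 0 0 1

After press 2 at (1,3):
0 0 0 0
0 0 0 0
0 0 0 0

Lights still on: 0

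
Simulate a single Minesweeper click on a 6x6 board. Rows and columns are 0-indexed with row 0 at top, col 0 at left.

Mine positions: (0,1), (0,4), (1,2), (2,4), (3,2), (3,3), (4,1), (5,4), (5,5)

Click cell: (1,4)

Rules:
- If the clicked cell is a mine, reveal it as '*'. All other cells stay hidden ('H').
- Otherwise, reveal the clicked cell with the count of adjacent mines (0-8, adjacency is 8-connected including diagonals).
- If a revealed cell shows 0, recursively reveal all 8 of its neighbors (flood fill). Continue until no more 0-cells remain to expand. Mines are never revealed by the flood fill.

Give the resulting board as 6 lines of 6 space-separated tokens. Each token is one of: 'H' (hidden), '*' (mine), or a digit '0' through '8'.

H H H H H H
H H H H 2 H
H H H H H H
H H H H H H
H H H H H H
H H H H H H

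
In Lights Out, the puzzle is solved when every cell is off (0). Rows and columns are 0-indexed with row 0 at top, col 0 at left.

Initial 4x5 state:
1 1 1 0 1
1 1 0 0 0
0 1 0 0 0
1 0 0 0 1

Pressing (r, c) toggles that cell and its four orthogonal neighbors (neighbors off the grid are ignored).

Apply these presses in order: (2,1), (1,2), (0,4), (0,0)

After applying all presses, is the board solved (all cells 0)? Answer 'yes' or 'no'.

After press 1 at (2,1):
1 1 1 0 1
1 0 0 0 0
1 0 1 0 0
1 1 0 0 1

After press 2 at (1,2):
1 1 0 0 1
1 1 1 1 0
1 0 0 0 0
1 1 0 0 1

After press 3 at (0,4):
1 1 0 1 0
1 1 1 1 1
1 0 0 0 0
1 1 0 0 1

After press 4 at (0,0):
0 0 0 1 0
0 1 1 1 1
1 0 0 0 0
1 1 0 0 1

Lights still on: 9

Answer: no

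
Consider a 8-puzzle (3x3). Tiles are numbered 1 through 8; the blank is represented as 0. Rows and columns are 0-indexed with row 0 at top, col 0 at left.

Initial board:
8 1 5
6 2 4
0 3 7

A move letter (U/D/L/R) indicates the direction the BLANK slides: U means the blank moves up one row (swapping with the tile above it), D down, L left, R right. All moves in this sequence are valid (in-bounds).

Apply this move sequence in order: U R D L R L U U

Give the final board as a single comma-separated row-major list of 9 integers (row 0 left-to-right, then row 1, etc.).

Answer: 0, 1, 5, 8, 3, 4, 2, 6, 7

Derivation:
After move 1 (U):
8 1 5
0 2 4
6 3 7

After move 2 (R):
8 1 5
2 0 4
6 3 7

After move 3 (D):
8 1 5
2 3 4
6 0 7

After move 4 (L):
8 1 5
2 3 4
0 6 7

After move 5 (R):
8 1 5
2 3 4
6 0 7

After move 6 (L):
8 1 5
2 3 4
0 6 7

After move 7 (U):
8 1 5
0 3 4
2 6 7

After move 8 (U):
0 1 5
8 3 4
2 6 7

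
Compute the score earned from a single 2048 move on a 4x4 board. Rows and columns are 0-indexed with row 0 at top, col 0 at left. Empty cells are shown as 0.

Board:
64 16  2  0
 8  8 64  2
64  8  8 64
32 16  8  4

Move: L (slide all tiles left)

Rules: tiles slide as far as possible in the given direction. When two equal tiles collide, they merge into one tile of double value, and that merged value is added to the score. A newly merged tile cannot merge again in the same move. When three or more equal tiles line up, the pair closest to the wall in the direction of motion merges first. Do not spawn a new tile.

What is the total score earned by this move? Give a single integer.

Slide left:
row 0: [64, 16, 2, 0] -> [64, 16, 2, 0]  score +0 (running 0)
row 1: [8, 8, 64, 2] -> [16, 64, 2, 0]  score +16 (running 16)
row 2: [64, 8, 8, 64] -> [64, 16, 64, 0]  score +16 (running 32)
row 3: [32, 16, 8, 4] -> [32, 16, 8, 4]  score +0 (running 32)
Board after move:
64 16  2  0
16 64  2  0
64 16 64  0
32 16  8  4

Answer: 32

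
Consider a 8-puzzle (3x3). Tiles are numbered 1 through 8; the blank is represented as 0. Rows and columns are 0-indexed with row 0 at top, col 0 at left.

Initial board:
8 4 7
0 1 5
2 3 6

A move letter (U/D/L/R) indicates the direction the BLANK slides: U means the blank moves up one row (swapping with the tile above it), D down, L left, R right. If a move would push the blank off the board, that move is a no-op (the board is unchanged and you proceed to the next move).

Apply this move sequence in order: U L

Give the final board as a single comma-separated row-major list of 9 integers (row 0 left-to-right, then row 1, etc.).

After move 1 (U):
0 4 7
8 1 5
2 3 6

After move 2 (L):
0 4 7
8 1 5
2 3 6

Answer: 0, 4, 7, 8, 1, 5, 2, 3, 6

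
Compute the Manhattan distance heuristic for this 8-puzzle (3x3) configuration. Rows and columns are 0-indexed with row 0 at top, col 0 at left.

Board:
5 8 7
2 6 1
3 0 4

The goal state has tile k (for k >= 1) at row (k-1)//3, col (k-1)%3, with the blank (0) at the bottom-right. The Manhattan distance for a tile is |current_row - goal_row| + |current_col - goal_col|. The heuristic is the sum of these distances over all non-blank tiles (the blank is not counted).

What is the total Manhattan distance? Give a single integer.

Tile 5: (0,0)->(1,1) = 2
Tile 8: (0,1)->(2,1) = 2
Tile 7: (0,2)->(2,0) = 4
Tile 2: (1,0)->(0,1) = 2
Tile 6: (1,1)->(1,2) = 1
Tile 1: (1,2)->(0,0) = 3
Tile 3: (2,0)->(0,2) = 4
Tile 4: (2,2)->(1,0) = 3
Sum: 2 + 2 + 4 + 2 + 1 + 3 + 4 + 3 = 21

Answer: 21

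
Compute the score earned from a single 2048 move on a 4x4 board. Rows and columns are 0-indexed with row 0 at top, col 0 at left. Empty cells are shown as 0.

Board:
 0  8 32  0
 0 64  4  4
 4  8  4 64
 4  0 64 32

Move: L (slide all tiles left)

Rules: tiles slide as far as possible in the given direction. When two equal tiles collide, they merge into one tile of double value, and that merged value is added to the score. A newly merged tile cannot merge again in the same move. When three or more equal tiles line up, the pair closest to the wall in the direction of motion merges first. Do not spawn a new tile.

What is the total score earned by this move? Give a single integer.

Slide left:
row 0: [0, 8, 32, 0] -> [8, 32, 0, 0]  score +0 (running 0)
row 1: [0, 64, 4, 4] -> [64, 8, 0, 0]  score +8 (running 8)
row 2: [4, 8, 4, 64] -> [4, 8, 4, 64]  score +0 (running 8)
row 3: [4, 0, 64, 32] -> [4, 64, 32, 0]  score +0 (running 8)
Board after move:
 8 32  0  0
64  8  0  0
 4  8  4 64
 4 64 32  0

Answer: 8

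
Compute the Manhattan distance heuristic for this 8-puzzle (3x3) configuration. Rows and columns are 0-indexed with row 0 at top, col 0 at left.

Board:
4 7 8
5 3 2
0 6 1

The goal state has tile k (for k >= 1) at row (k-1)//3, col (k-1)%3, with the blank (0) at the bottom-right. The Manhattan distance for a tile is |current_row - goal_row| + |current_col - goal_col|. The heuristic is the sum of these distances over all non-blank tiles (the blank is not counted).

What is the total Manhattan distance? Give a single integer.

Answer: 18

Derivation:
Tile 4: (0,0)->(1,0) = 1
Tile 7: (0,1)->(2,0) = 3
Tile 8: (0,2)->(2,1) = 3
Tile 5: (1,0)->(1,1) = 1
Tile 3: (1,1)->(0,2) = 2
Tile 2: (1,2)->(0,1) = 2
Tile 6: (2,1)->(1,2) = 2
Tile 1: (2,2)->(0,0) = 4
Sum: 1 + 3 + 3 + 1 + 2 + 2 + 2 + 4 = 18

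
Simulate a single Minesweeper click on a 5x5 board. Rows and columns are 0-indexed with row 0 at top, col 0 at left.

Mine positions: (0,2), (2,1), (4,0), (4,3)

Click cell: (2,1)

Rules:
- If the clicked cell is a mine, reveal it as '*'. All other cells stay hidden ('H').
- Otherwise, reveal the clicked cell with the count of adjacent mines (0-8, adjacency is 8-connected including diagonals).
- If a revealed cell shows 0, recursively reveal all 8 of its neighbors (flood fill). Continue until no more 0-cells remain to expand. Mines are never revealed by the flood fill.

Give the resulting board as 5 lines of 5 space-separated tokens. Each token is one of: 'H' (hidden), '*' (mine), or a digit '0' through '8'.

H H H H H
H H H H H
H * H H H
H H H H H
H H H H H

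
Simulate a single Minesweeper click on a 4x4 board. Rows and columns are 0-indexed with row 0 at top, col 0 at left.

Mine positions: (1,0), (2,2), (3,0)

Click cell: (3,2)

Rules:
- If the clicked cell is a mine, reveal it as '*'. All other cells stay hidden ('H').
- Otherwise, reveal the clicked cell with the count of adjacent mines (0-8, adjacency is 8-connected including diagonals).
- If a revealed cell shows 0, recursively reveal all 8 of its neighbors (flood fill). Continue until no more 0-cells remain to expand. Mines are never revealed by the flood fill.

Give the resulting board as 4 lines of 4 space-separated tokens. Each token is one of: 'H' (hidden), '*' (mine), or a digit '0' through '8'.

H H H H
H H H H
H H H H
H H 1 H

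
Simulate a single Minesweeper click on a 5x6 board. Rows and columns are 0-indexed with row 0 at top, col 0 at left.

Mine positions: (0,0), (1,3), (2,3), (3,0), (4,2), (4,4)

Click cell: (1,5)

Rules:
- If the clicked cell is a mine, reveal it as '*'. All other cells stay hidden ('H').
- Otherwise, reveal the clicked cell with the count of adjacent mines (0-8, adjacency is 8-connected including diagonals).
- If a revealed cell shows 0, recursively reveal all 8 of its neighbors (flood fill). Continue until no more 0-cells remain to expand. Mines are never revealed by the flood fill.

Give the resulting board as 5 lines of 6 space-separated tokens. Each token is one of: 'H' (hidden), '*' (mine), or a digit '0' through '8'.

H H H H 1 0
H H H H 2 0
H H H H 2 0
H H H H 2 1
H H H H H H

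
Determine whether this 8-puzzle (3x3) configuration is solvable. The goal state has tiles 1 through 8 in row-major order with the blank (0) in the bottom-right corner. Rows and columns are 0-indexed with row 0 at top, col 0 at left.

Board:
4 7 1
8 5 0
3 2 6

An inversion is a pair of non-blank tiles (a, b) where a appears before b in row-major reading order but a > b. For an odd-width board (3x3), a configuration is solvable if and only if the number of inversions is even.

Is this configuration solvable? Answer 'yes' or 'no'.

Inversions (pairs i<j in row-major order where tile[i] > tile[j] > 0): 15
15 is odd, so the puzzle is not solvable.

Answer: no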